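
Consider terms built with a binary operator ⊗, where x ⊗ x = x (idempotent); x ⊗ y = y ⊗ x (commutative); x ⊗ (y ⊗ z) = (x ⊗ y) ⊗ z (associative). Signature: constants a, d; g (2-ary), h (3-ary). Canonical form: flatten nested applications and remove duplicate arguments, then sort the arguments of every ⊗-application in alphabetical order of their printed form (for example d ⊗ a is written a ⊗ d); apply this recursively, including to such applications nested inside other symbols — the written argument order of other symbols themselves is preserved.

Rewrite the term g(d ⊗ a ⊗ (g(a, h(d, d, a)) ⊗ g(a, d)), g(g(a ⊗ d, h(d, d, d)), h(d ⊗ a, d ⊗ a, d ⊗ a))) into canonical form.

Work inside:  d ⊗ a ⊗ (g(a, h(d, d, a)) ⊗ g(a, d))
Merge nested applications:  d ⊗ a ⊗ g(a, h(d, d, a)) ⊗ g(a, d)
Sort arguments:  a ⊗ d ⊗ g(a, d) ⊗ g(a, h(d, d, a))
Reassemble:  g(a ⊗ d ⊗ g(a, d) ⊗ g(a, h(d, d, a)), g(g(a ⊗ d, h(d, d, d)), h(a ⊗ d, a ⊗ d, a ⊗ d)))

Answer: g(a ⊗ d ⊗ g(a, d) ⊗ g(a, h(d, d, a)), g(g(a ⊗ d, h(d, d, d)), h(a ⊗ d, a ⊗ d, a ⊗ d)))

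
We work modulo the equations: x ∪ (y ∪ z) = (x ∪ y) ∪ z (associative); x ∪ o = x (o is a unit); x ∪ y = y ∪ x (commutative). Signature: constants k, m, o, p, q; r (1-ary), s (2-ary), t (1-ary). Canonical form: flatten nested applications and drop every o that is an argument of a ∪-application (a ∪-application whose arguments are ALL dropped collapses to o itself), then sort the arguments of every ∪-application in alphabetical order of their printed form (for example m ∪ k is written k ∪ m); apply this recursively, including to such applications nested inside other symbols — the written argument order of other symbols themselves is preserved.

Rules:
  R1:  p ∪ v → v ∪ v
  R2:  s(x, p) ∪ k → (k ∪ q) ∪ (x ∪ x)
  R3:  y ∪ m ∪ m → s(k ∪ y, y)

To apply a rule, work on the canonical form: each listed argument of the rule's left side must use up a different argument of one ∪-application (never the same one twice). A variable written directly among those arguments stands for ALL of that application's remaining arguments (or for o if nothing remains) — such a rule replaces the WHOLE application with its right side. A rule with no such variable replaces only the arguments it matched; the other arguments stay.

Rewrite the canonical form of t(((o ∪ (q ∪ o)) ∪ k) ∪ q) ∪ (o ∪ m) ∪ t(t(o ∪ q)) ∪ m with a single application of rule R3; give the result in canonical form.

Answer: s(k ∪ t(k ∪ q ∪ q) ∪ t(t(q)), t(k ∪ q ∪ q) ∪ t(t(q)))

Derivation:
Canonical form:  m ∪ m ∪ t(k ∪ q ∪ q) ∪ t(t(q))
Match R3:  consume m, m;  y := t(k ∪ q ∪ q) ∪ t(t(q))
Every leftover argument binds to the variable; the entire application is replaced.
Giving:  s(k ∪ t(k ∪ q ∪ q) ∪ t(t(q)), t(k ∪ q ∪ q) ∪ t(t(q)))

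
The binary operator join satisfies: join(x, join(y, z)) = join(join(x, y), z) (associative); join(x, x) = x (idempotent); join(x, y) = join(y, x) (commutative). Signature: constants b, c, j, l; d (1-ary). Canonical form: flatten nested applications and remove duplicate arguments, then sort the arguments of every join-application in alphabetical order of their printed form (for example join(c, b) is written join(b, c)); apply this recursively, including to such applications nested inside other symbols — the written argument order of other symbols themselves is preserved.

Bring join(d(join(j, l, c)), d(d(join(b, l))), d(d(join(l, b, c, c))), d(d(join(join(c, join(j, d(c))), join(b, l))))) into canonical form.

Canonicalize subterm:  d(join(j, l, c))  →  d(join(c, j, l))
Inside:  d(d(join(l, b, c, c)))  →  d(d(join(b, c, l)))
Inside:  d(d(join(join(c, join(j, d(c))), join(b, l))))  →  d(d(join(b, c, d(c), j, l)))
Sort arguments:  join(d(d(join(b, c, d(c), j, l))), d(d(join(b, c, l))), d(d(join(b, l))), d(join(c, j, l)))

Answer: join(d(d(join(b, c, d(c), j, l))), d(d(join(b, c, l))), d(d(join(b, l))), d(join(c, j, l)))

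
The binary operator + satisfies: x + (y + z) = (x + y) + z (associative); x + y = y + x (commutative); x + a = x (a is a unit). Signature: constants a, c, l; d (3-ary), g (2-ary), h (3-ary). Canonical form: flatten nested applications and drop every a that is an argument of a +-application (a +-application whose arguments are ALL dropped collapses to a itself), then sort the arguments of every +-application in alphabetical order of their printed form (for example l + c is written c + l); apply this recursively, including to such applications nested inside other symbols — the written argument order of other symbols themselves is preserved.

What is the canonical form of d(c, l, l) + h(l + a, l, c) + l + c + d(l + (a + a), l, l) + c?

Answer: c + c + d(c, l, l) + d(l, l, l) + h(l, l, c) + l

Derivation:
Simplify inside:  h(l + a, l, c)  →  h(l, l, c)
Simplify inside:  d(l + (a + a), l, l)  →  d(l, l, l)
Sort:  c + c + d(c, l, l) + d(l, l, l) + h(l, l, c) + l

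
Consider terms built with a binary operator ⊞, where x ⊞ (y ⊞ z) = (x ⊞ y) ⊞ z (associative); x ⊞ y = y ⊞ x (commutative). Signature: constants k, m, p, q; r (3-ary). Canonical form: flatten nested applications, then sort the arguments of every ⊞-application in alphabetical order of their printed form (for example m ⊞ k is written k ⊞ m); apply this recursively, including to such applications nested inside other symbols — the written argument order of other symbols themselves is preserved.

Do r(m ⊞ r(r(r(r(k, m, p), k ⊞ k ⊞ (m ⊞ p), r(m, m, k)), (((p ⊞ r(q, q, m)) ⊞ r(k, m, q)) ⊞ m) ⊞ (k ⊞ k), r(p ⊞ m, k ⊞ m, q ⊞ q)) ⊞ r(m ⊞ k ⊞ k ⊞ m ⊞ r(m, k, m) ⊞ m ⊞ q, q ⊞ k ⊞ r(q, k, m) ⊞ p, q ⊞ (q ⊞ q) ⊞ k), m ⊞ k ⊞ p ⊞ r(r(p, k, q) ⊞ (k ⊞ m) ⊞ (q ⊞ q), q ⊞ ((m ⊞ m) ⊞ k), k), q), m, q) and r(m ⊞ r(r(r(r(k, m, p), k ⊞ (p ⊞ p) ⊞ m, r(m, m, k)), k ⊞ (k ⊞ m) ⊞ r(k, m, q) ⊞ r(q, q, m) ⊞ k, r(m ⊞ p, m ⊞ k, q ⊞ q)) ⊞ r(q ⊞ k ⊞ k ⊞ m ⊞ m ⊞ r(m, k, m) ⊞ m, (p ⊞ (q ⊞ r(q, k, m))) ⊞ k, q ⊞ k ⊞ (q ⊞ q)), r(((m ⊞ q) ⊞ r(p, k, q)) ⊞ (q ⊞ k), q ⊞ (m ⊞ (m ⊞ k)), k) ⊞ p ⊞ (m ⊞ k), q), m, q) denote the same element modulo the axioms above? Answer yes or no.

Answer: no — r(m ⊞ r(r(k ⊞ k ⊞ m ⊞ m ⊞ m ⊞ q ⊞ r(m, k, m), k ⊞ p ⊞ q ⊞ r(q, k, m), k ⊞ q ⊞ q ⊞ q) ⊞ r(r(r(k, m, p), k ⊞ k ⊞ m ⊞ p, r(m, m, k)), k ⊞ k ⊞ m ⊞ p ⊞ r(k, m, q) ⊞ r(q, q, m), r(m ⊞ p, k ⊞ m, q ⊞ q)), k ⊞ m ⊞ p ⊞ r(k ⊞ m ⊞ q ⊞ q ⊞ r(p, k, q), k ⊞ m ⊞ m ⊞ q, k), q), m, q) vs r(m ⊞ r(r(k ⊞ k ⊞ m ⊞ m ⊞ m ⊞ q ⊞ r(m, k, m), k ⊞ p ⊞ q ⊞ r(q, k, m), k ⊞ q ⊞ q ⊞ q) ⊞ r(r(r(k, m, p), k ⊞ m ⊞ p ⊞ p, r(m, m, k)), k ⊞ k ⊞ k ⊞ m ⊞ r(k, m, q) ⊞ r(q, q, m), r(m ⊞ p, k ⊞ m, q ⊞ q)), k ⊞ m ⊞ p ⊞ r(k ⊞ m ⊞ q ⊞ q ⊞ r(p, k, q), k ⊞ m ⊞ m ⊞ q, k), q), m, q)

Derivation:
Left:  r(m ⊞ r(r(r(r(k, m, p), k ⊞ k ⊞ (m ⊞ p), r(m, m, k)), (((p ⊞ r(q, q, m)) ⊞ r(k, m, q)) ⊞ m) ⊞ (k ⊞ k), r(p ⊞ m, k ⊞ m, q ⊞ q)) ⊞ r(m ⊞ k ⊞ k ⊞ m ⊞ r(m, k, m) ⊞ m ⊞ q, q ⊞ k ⊞ r(q, k, m) ⊞ p, q ⊞ (q ⊞ q) ⊞ k), m ⊞ k ⊞ p ⊞ r(r(p, k, q) ⊞ (k ⊞ m) ⊞ (q ⊞ q), q ⊞ ((m ⊞ m) ⊞ k), k), q), m, q)
  Descend into:  m ⊞ r(r(r(r(k, m, p), k ⊞ k ⊞ (m ⊞ p), r(m, m, k)), (((p ⊞ r(q, q, m)) ⊞ r(k, m, q)) ⊞ m) ⊞ (k ⊞ k), r(p ⊞ m, k ⊞ m, q ⊞ q)) ⊞ r(m ⊞ k ⊞ k ⊞ m ⊞ r(m, k, m) ⊞ m ⊞ q, q ⊞ k ⊞ r(q, k, m) ⊞ p, q ⊞ (q ⊞ q) ⊞ k), m ⊞ k ⊞ p ⊞ r(r(p, k, q) ⊞ (k ⊞ m) ⊞ (q ⊞ q), q ⊞ ((m ⊞ m) ⊞ k), k), q)
  Simplify inside:  r(r(r(r(k, m, p), k ⊞ k ⊞ (m ⊞ p), r(m, m, k)), (((p ⊞ r(q, q, m)) ⊞ r(k, m, q)) ⊞ m) ⊞ (k ⊞ k), r(p ⊞ m, k ⊞ m, q ⊞ q)) ⊞ r(m ⊞ k ⊞ k ⊞ m ⊞ r(m, k, m) ⊞ m ⊞ q, q ⊞ k ⊞ r(q, k, m) ⊞ p, q ⊞ (q ⊞ q) ⊞ k), m ⊞ k ⊞ p ⊞ r(r(p, k, q) ⊞ (k ⊞ m) ⊞ (q ⊞ q), q ⊞ ((m ⊞ m) ⊞ k), k), q)  →  r(r(k ⊞ k ⊞ m ⊞ m ⊞ m ⊞ q ⊞ r(m, k, m), k ⊞ p ⊞ q ⊞ r(q, k, m), k ⊞ q ⊞ q ⊞ q) ⊞ r(r(r(k, m, p), k ⊞ k ⊞ m ⊞ p, r(m, m, k)), k ⊞ k ⊞ m ⊞ p ⊞ r(k, m, q) ⊞ r(q, q, m), r(m ⊞ p, k ⊞ m, q ⊞ q)), k ⊞ m ⊞ p ⊞ r(k ⊞ m ⊞ q ⊞ q ⊞ r(p, k, q), k ⊞ m ⊞ m ⊞ q, k), q)
  Order the arguments:  m ⊞ r(r(k ⊞ k ⊞ m ⊞ m ⊞ m ⊞ q ⊞ r(m, k, m), k ⊞ p ⊞ q ⊞ r(q, k, m), k ⊞ q ⊞ q ⊞ q) ⊞ r(r(r(k, m, p), k ⊞ k ⊞ m ⊞ p, r(m, m, k)), k ⊞ k ⊞ m ⊞ p ⊞ r(k, m, q) ⊞ r(q, q, m), r(m ⊞ p, k ⊞ m, q ⊞ q)), k ⊞ m ⊞ p ⊞ r(k ⊞ m ⊞ q ⊞ q ⊞ r(p, k, q), k ⊞ m ⊞ m ⊞ q, k), q)
  Put back:  r(m ⊞ r(r(k ⊞ k ⊞ m ⊞ m ⊞ m ⊞ q ⊞ r(m, k, m), k ⊞ p ⊞ q ⊞ r(q, k, m), k ⊞ q ⊞ q ⊞ q) ⊞ r(r(r(k, m, p), k ⊞ k ⊞ m ⊞ p, r(m, m, k)), k ⊞ k ⊞ m ⊞ p ⊞ r(k, m, q) ⊞ r(q, q, m), r(m ⊞ p, k ⊞ m, q ⊞ q)), k ⊞ m ⊞ p ⊞ r(k ⊞ m ⊞ q ⊞ q ⊞ r(p, k, q), k ⊞ m ⊞ m ⊞ q, k), q), m, q)
Right:  r(m ⊞ r(r(r(r(k, m, p), k ⊞ (p ⊞ p) ⊞ m, r(m, m, k)), k ⊞ (k ⊞ m) ⊞ r(k, m, q) ⊞ r(q, q, m) ⊞ k, r(m ⊞ p, m ⊞ k, q ⊞ q)) ⊞ r(q ⊞ k ⊞ k ⊞ m ⊞ m ⊞ r(m, k, m) ⊞ m, (p ⊞ (q ⊞ r(q, k, m))) ⊞ k, q ⊞ k ⊞ (q ⊞ q)), r(((m ⊞ q) ⊞ r(p, k, q)) ⊞ (q ⊞ k), q ⊞ (m ⊞ (m ⊞ k)), k) ⊞ p ⊞ (m ⊞ k), q), m, q)
  Work inside:  m ⊞ r(r(r(r(k, m, p), k ⊞ (p ⊞ p) ⊞ m, r(m, m, k)), k ⊞ (k ⊞ m) ⊞ r(k, m, q) ⊞ r(q, q, m) ⊞ k, r(m ⊞ p, m ⊞ k, q ⊞ q)) ⊞ r(q ⊞ k ⊞ k ⊞ m ⊞ m ⊞ r(m, k, m) ⊞ m, (p ⊞ (q ⊞ r(q, k, m))) ⊞ k, q ⊞ k ⊞ (q ⊞ q)), r(((m ⊞ q) ⊞ r(p, k, q)) ⊞ (q ⊞ k), q ⊞ (m ⊞ (m ⊞ k)), k) ⊞ p ⊞ (m ⊞ k), q)
  Simplify inside:  r(r(r(r(k, m, p), k ⊞ (p ⊞ p) ⊞ m, r(m, m, k)), k ⊞ (k ⊞ m) ⊞ r(k, m, q) ⊞ r(q, q, m) ⊞ k, r(m ⊞ p, m ⊞ k, q ⊞ q)) ⊞ r(q ⊞ k ⊞ k ⊞ m ⊞ m ⊞ r(m, k, m) ⊞ m, (p ⊞ (q ⊞ r(q, k, m))) ⊞ k, q ⊞ k ⊞ (q ⊞ q)), r(((m ⊞ q) ⊞ r(p, k, q)) ⊞ (q ⊞ k), q ⊞ (m ⊞ (m ⊞ k)), k) ⊞ p ⊞ (m ⊞ k), q)  →  r(r(k ⊞ k ⊞ m ⊞ m ⊞ m ⊞ q ⊞ r(m, k, m), k ⊞ p ⊞ q ⊞ r(q, k, m), k ⊞ q ⊞ q ⊞ q) ⊞ r(r(r(k, m, p), k ⊞ m ⊞ p ⊞ p, r(m, m, k)), k ⊞ k ⊞ k ⊞ m ⊞ r(k, m, q) ⊞ r(q, q, m), r(m ⊞ p, k ⊞ m, q ⊞ q)), k ⊞ m ⊞ p ⊞ r(k ⊞ m ⊞ q ⊞ q ⊞ r(p, k, q), k ⊞ m ⊞ m ⊞ q, k), q)
  Order the arguments:  m ⊞ r(r(k ⊞ k ⊞ m ⊞ m ⊞ m ⊞ q ⊞ r(m, k, m), k ⊞ p ⊞ q ⊞ r(q, k, m), k ⊞ q ⊞ q ⊞ q) ⊞ r(r(r(k, m, p), k ⊞ m ⊞ p ⊞ p, r(m, m, k)), k ⊞ k ⊞ k ⊞ m ⊞ r(k, m, q) ⊞ r(q, q, m), r(m ⊞ p, k ⊞ m, q ⊞ q)), k ⊞ m ⊞ p ⊞ r(k ⊞ m ⊞ q ⊞ q ⊞ r(p, k, q), k ⊞ m ⊞ m ⊞ q, k), q)
  Rebuild:  r(m ⊞ r(r(k ⊞ k ⊞ m ⊞ m ⊞ m ⊞ q ⊞ r(m, k, m), k ⊞ p ⊞ q ⊞ r(q, k, m), k ⊞ q ⊞ q ⊞ q) ⊞ r(r(r(k, m, p), k ⊞ m ⊞ p ⊞ p, r(m, m, k)), k ⊞ k ⊞ k ⊞ m ⊞ r(k, m, q) ⊞ r(q, q, m), r(m ⊞ p, k ⊞ m, q ⊞ q)), k ⊞ m ⊞ p ⊞ r(k ⊞ m ⊞ q ⊞ q ⊞ r(p, k, q), k ⊞ m ⊞ m ⊞ q, k), q), m, q)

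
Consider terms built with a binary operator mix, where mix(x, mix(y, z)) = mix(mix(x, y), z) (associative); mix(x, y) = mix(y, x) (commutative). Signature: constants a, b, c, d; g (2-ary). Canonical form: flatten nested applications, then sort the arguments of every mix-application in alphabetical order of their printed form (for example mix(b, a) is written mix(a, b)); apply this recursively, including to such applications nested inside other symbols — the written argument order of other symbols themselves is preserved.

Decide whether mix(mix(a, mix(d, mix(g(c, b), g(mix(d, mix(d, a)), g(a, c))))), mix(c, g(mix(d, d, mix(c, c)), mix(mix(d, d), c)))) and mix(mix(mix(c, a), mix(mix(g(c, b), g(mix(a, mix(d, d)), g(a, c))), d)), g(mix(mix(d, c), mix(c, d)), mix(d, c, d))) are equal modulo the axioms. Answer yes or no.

Left:  mix(mix(a, mix(d, mix(g(c, b), g(mix(d, mix(d, a)), g(a, c))))), mix(c, g(mix(d, d, mix(c, c)), mix(mix(d, d), c))))
  Flatten:  mix(a, d, g(c, b), g(mix(d, mix(d, a)), g(a, c)), c, g(mix(d, d, mix(c, c)), mix(mix(d, d), c)))
  Canonicalize subterm:  g(mix(d, mix(d, a)), g(a, c))  →  g(mix(a, d, d), g(a, c))
  Inside:  g(mix(d, d, mix(c, c)), mix(mix(d, d), c))  →  g(mix(c, c, d, d), mix(c, d, d))
  Order the arguments:  mix(a, c, d, g(c, b), g(mix(a, d, d), g(a, c)), g(mix(c, c, d, d), mix(c, d, d)))
Right:  mix(mix(mix(c, a), mix(mix(g(c, b), g(mix(a, mix(d, d)), g(a, c))), d)), g(mix(mix(d, c), mix(c, d)), mix(d, c, d)))
  Un-nest:  mix(c, a, g(c, b), g(mix(a, mix(d, d)), g(a, c)), d, g(mix(mix(d, c), mix(c, d)), mix(d, c, d)))
  Simplify inside:  g(mix(a, mix(d, d)), g(a, c))  →  g(mix(a, d, d), g(a, c))
  Simplify inside:  g(mix(mix(d, c), mix(c, d)), mix(d, c, d))  →  g(mix(c, c, d, d), mix(c, d, d))
  Order the arguments:  mix(a, c, d, g(c, b), g(mix(a, d, d), g(a, c)), g(mix(c, c, d, d), mix(c, d, d)))

Answer: yes — both canonical forms are mix(a, c, d, g(c, b), g(mix(a, d, d), g(a, c)), g(mix(c, c, d, d), mix(c, d, d)))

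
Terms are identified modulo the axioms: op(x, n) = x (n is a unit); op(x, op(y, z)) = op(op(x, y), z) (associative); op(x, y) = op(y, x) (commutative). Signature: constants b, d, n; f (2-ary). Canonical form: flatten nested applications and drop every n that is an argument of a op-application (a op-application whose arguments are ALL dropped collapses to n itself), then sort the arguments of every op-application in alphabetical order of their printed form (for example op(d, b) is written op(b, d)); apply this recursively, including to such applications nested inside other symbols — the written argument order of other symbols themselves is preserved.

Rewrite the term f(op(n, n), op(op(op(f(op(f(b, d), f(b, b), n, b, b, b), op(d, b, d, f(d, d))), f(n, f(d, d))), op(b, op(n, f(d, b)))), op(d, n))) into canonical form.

Answer: f(n, op(b, d, f(d, b), f(n, f(d, d)), f(op(b, b, b, f(b, b), f(b, d)), op(b, d, d, f(d, d)))))

Derivation:
Work inside:  op(op(op(f(op(f(b, d), f(b, b), n, b, b, b), op(d, b, d, f(d, d))), f(n, f(d, d))), op(b, op(n, f(d, b)))), op(d, n))
Un-nest:  op(f(op(f(b, d), f(b, b), n, b, b, b), op(d, b, d, f(d, d))), f(n, f(d, d)), b, n, f(d, b), d, n)
Inside:  f(op(f(b, d), f(b, b), n, b, b, b), op(d, b, d, f(d, d)))  →  f(op(b, b, b, f(b, b), f(b, d)), op(b, d, d, f(d, d)))
Unit:  drop n (×2)
Sort:  op(b, d, f(d, b), f(n, f(d, d)), f(op(b, b, b, f(b, b), f(b, d)), op(b, d, d, f(d, d))))
Reassemble:  f(n, op(b, d, f(d, b), f(n, f(d, d)), f(op(b, b, b, f(b, b), f(b, d)), op(b, d, d, f(d, d)))))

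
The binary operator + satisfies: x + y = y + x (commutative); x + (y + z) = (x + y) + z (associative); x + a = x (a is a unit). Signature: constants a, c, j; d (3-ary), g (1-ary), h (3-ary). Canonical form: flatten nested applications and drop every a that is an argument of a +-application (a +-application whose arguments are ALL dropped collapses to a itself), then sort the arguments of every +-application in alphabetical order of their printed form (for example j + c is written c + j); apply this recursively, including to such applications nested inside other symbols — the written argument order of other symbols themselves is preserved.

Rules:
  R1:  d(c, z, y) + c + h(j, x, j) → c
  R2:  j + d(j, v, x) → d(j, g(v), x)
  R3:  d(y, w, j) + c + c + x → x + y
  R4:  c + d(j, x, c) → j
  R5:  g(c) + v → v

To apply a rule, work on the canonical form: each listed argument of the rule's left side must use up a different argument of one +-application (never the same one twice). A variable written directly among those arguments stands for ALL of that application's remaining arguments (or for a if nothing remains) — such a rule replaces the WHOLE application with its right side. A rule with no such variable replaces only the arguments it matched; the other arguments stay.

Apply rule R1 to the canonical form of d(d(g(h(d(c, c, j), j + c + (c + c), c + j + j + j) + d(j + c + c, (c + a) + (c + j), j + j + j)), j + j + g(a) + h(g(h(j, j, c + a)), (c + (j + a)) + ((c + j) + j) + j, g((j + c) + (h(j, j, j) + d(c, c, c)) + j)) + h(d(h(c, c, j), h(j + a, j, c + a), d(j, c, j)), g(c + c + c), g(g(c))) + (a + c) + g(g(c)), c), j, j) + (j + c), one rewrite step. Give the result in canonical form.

Answer: c + d(d(g(d(c + c + j, c + c + j, j + j + j) + h(d(c, c, j), c + c + c + j, c + j + j + j)), c + g(a) + g(g(c)) + h(d(h(c, c, j), h(j, j, c), d(j, c, j)), g(c + c + c), g(g(c))) + h(g(h(j, j, c)), c + c + j + j + j + j, g(c + j + j)) + j + j, c), j, j) + j

Derivation:
Canonical form:  c + d(d(g(d(c + c + j, c + c + j, j + j + j) + h(d(c, c, j), c + c + c + j, c + j + j + j)), c + g(a) + g(g(c)) + h(d(h(c, c, j), h(j, j, c), d(j, c, j)), g(c + c + c), g(g(c))) + h(g(h(j, j, c)), c + c + j + j + j + j, g(c + d(c, c, c) + h(j, j, j) + j + j)) + j + j, c), j, j) + j
Apply R1:  consuming c, d(c, c, c), h(j, j, j);  x := j, y := c, z := c
New term:  c + d(d(g(d(c + c + j, c + c + j, j + j + j) + h(d(c, c, j), c + c + c + j, c + j + j + j)), c + g(a) + g(g(c)) + h(d(h(c, c, j), h(j, j, c), d(j, c, j)), g(c + c + c), g(g(c))) + h(g(h(j, j, c)), c + c + j + j + j + j, g(c + j + j)) + j + j, c), j, j) + j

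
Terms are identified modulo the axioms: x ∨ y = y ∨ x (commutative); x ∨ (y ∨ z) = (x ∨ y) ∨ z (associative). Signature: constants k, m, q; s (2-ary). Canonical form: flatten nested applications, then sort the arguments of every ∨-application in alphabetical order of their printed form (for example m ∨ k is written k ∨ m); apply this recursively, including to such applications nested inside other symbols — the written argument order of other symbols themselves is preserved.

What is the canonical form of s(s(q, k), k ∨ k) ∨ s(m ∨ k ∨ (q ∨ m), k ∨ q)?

Answer: s(k ∨ m ∨ m ∨ q, k ∨ q) ∨ s(s(q, k), k ∨ k)

Derivation:
Inside:  s(m ∨ k ∨ (q ∨ m), k ∨ q)  →  s(k ∨ m ∨ m ∨ q, k ∨ q)
Sort arguments:  s(k ∨ m ∨ m ∨ q, k ∨ q) ∨ s(s(q, k), k ∨ k)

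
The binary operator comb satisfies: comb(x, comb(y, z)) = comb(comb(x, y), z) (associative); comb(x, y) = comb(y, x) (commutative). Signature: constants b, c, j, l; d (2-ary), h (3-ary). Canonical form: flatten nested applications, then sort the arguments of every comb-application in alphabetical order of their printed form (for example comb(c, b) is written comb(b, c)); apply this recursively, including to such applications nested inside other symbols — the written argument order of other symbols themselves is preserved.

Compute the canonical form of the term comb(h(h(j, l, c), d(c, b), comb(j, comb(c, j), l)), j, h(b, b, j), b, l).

Answer: comb(b, h(b, b, j), h(h(j, l, c), d(c, b), comb(c, j, j, l)), j, l)

Derivation:
Simplify inside:  h(h(j, l, c), d(c, b), comb(j, comb(c, j), l))  →  h(h(j, l, c), d(c, b), comb(c, j, j, l))
Sort:  comb(b, h(b, b, j), h(h(j, l, c), d(c, b), comb(c, j, j, l)), j, l)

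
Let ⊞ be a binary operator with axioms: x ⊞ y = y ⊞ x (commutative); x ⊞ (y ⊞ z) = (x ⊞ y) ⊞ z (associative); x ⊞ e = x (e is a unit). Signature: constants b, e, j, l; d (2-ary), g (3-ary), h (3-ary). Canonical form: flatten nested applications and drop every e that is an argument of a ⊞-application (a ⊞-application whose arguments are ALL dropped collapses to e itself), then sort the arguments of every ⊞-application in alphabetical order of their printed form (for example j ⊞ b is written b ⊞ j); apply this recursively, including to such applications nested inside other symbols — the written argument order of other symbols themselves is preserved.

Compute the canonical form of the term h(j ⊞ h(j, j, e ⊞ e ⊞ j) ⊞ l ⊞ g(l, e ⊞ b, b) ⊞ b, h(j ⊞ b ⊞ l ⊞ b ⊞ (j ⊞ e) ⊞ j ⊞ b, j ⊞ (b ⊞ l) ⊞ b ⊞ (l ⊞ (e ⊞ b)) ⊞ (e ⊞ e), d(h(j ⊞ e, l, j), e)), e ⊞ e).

Answer: h(b ⊞ g(l, b, b) ⊞ h(j, j, j) ⊞ j ⊞ l, h(b ⊞ b ⊞ b ⊞ j ⊞ j ⊞ j ⊞ l, b ⊞ b ⊞ b ⊞ j ⊞ l ⊞ l, d(h(j, l, j), e)), e)

Derivation:
Focus inside:  j ⊞ h(j, j, e ⊞ e ⊞ j) ⊞ l ⊞ g(l, e ⊞ b, b) ⊞ b
Inside:  h(j, j, e ⊞ e ⊞ j)  →  h(j, j, j)
Canonicalize subterm:  g(l, e ⊞ b, b)  →  g(l, b, b)
Order the arguments:  b ⊞ g(l, b, b) ⊞ h(j, j, j) ⊞ j ⊞ l
Reassemble:  h(b ⊞ g(l, b, b) ⊞ h(j, j, j) ⊞ j ⊞ l, h(b ⊞ b ⊞ b ⊞ j ⊞ j ⊞ j ⊞ l, b ⊞ b ⊞ b ⊞ j ⊞ l ⊞ l, d(h(j, l, j), e)), e)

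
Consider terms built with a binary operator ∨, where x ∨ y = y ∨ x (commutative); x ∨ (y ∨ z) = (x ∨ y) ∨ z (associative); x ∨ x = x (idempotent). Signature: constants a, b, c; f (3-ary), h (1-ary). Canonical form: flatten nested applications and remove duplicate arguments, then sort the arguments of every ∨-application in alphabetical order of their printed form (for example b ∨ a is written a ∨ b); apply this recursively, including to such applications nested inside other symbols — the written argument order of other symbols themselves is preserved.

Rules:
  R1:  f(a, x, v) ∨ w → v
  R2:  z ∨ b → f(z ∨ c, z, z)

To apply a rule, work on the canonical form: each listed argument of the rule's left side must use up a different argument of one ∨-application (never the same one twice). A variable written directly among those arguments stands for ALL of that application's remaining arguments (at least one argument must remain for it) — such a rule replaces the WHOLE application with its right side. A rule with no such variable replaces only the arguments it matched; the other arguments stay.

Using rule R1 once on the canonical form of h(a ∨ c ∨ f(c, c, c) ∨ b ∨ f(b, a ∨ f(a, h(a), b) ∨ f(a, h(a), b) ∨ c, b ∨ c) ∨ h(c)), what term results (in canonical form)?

Canonical form:  h(a ∨ b ∨ c ∨ f(b, a ∨ c ∨ f(a, h(a), b), b ∨ c) ∨ f(c, c, c) ∨ h(c))
Apply R1:  consuming f(a, h(a), b);  v := b, w := a ∨ c, x := h(a)
Every leftover argument binds to the variable; the entire application is replaced.
Result:  h(a ∨ b ∨ c ∨ f(b, b, b ∨ c) ∨ f(c, c, c) ∨ h(c))

Answer: h(a ∨ b ∨ c ∨ f(b, b, b ∨ c) ∨ f(c, c, c) ∨ h(c))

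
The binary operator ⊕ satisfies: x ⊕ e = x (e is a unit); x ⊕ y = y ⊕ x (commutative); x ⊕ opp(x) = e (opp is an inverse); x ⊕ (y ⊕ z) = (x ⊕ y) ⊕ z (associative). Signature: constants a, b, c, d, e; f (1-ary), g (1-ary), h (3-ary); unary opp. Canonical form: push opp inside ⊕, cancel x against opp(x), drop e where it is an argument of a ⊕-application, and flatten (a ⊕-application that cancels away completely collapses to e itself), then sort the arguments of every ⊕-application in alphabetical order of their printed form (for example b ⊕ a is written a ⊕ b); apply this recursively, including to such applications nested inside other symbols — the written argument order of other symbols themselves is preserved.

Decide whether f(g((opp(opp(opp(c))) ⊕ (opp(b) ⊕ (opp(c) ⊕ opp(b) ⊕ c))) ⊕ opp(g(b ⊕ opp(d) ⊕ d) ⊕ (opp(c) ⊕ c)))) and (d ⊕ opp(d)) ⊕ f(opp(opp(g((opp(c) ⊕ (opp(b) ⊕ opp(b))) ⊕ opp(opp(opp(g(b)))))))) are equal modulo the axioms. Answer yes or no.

Left:  f(g((opp(opp(opp(c))) ⊕ (opp(b) ⊕ (opp(c) ⊕ opp(b) ⊕ c))) ⊕ opp(g(b ⊕ opp(d) ⊕ d) ⊕ (opp(c) ⊕ c))))
  Focus inside:  (opp(opp(opp(c))) ⊕ (opp(b) ⊕ (opp(c) ⊕ opp(b) ⊕ c))) ⊕ opp(g(b ⊕ opp(d) ⊕ d) ⊕ (opp(c) ⊕ c))
  Push opp inside:  distribute opp over ⊕ and collapse double opp
  Combine occurrences:  opp(c) ⊕ opp(b) ⊕ opp(b) ⊕ opp(g(b))
  Sort arguments:  opp(b) ⊕ opp(b) ⊕ opp(c) ⊕ opp(g(b))
  Put back:  f(g(opp(b) ⊕ opp(b) ⊕ opp(c) ⊕ opp(g(b))))
Right:  (d ⊕ opp(d)) ⊕ f(opp(opp(g((opp(c) ⊕ (opp(b) ⊕ opp(b))) ⊕ opp(opp(opp(g(b))))))))
  Push opp inside:  distribute opp over ⊕ and collapse double opp
  Cancel:  d cancels
  Collect:  f(g(opp(b) ⊕ opp(b) ⊕ opp(c) ⊕ opp(g(b))))

Answer: yes — both canonical forms are f(g(opp(b) ⊕ opp(b) ⊕ opp(c) ⊕ opp(g(b))))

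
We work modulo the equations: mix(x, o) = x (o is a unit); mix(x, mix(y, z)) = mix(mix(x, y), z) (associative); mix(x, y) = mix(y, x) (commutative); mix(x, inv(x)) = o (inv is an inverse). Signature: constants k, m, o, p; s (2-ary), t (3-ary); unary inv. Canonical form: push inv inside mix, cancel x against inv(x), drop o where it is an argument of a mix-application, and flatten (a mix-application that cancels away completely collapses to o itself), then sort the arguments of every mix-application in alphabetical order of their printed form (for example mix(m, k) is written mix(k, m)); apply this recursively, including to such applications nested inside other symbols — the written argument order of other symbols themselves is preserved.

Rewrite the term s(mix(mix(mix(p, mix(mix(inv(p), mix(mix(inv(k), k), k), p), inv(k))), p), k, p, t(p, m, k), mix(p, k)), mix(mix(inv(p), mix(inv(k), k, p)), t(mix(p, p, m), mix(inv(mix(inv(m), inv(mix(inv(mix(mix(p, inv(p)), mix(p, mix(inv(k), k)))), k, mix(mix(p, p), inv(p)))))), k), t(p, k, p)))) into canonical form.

Answer: s(mix(k, k, p, p, p, p, t(p, m, k)), t(mix(m, p, p), mix(k, k, m), t(p, k, p)))

Derivation:
Descend into:  mix(mix(inv(p), mix(inv(k), k, p)), t(mix(p, p, m), mix(inv(mix(inv(m), inv(mix(inv(mix(mix(p, inv(p)), mix(p, mix(inv(k), k)))), k, mix(mix(p, p), inv(p)))))), k), t(p, k, p)))
Push inv inside:  distribute inv over mix and collapse double inv
Cancel:  p cancels; k cancels
Collect:  t(mix(m, p, p), mix(k, k, m), t(p, k, p))
Reassemble:  s(mix(k, k, p, p, p, p, t(p, m, k)), t(mix(m, p, p), mix(k, k, m), t(p, k, p)))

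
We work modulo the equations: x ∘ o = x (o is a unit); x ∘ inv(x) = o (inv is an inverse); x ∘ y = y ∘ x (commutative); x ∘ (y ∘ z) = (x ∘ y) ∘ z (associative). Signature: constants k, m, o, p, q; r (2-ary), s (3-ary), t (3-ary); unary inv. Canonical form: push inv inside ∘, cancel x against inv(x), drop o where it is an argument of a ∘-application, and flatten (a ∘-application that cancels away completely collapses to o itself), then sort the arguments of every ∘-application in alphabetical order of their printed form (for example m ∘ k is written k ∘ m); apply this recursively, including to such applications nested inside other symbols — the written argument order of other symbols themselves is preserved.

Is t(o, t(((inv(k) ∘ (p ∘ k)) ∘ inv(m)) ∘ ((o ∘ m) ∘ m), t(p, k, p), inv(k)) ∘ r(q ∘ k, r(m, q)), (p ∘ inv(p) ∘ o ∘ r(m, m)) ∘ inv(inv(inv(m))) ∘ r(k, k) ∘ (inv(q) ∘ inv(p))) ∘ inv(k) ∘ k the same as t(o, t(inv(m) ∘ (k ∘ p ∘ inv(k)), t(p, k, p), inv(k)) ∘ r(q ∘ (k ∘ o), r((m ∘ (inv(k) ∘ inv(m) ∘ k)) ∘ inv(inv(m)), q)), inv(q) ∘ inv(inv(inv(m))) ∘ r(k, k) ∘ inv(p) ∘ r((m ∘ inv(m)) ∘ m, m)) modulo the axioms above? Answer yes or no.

Left:  t(o, t(((inv(k) ∘ (p ∘ k)) ∘ inv(m)) ∘ ((o ∘ m) ∘ m), t(p, k, p), inv(k)) ∘ r(q ∘ k, r(m, q)), (p ∘ inv(p) ∘ o ∘ r(m, m)) ∘ inv(inv(inv(m))) ∘ r(k, k) ∘ (inv(q) ∘ inv(p))) ∘ inv(k) ∘ k
  Push inv inside:  distribute inv over ∘ and collapse double inv
  Cancel inverse pairs:  k cancels
  Collect:  t(o, r(k ∘ q, r(m, q)) ∘ t(m ∘ p, t(p, k, p), inv(k)), inv(m) ∘ inv(p) ∘ inv(q) ∘ r(k, k) ∘ r(m, m))
Right:  t(o, t(inv(m) ∘ (k ∘ p ∘ inv(k)), t(p, k, p), inv(k)) ∘ r(q ∘ (k ∘ o), r((m ∘ (inv(k) ∘ inv(m) ∘ k)) ∘ inv(inv(m)), q)), inv(q) ∘ inv(inv(inv(m))) ∘ r(k, k) ∘ inv(p) ∘ r((m ∘ inv(m)) ∘ m, m))
  Focus inside:  t(inv(m) ∘ (k ∘ p ∘ inv(k)), t(p, k, p), inv(k)) ∘ r(q ∘ (k ∘ o), r((m ∘ (inv(k) ∘ inv(m) ∘ k)) ∘ inv(inv(m)), q))
  Push inv inside:  distribute inv over ∘ and collapse double inv
  Collect:  t(inv(m) ∘ p, t(p, k, p), inv(k)) ∘ r(k ∘ q, r(m, q))
  Order the arguments:  r(k ∘ q, r(m, q)) ∘ t(inv(m) ∘ p, t(p, k, p), inv(k))
  Put back:  t(o, r(k ∘ q, r(m, q)) ∘ t(inv(m) ∘ p, t(p, k, p), inv(k)), inv(m) ∘ inv(p) ∘ inv(q) ∘ r(k, k) ∘ r(m, m))

Answer: no — t(o, r(k ∘ q, r(m, q)) ∘ t(m ∘ p, t(p, k, p), inv(k)), inv(m) ∘ inv(p) ∘ inv(q) ∘ r(k, k) ∘ r(m, m)) vs t(o, r(k ∘ q, r(m, q)) ∘ t(inv(m) ∘ p, t(p, k, p), inv(k)), inv(m) ∘ inv(p) ∘ inv(q) ∘ r(k, k) ∘ r(m, m))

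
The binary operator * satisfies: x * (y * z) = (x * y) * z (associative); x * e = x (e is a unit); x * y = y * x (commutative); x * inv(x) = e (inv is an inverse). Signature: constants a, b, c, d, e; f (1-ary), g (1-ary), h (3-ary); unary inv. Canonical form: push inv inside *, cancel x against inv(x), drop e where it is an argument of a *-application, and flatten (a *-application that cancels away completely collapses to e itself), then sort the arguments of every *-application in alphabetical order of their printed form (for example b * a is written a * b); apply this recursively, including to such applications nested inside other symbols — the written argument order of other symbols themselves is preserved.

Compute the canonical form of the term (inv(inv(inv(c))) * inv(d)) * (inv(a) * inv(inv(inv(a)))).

Answer: inv(a) * inv(a) * inv(c) * inv(d)

Derivation:
Push inv inside:  distribute inv over * and collapse double inv
Collect:  inv(c) * inv(d) * inv(a) * inv(a)
Order the arguments:  inv(a) * inv(a) * inv(c) * inv(d)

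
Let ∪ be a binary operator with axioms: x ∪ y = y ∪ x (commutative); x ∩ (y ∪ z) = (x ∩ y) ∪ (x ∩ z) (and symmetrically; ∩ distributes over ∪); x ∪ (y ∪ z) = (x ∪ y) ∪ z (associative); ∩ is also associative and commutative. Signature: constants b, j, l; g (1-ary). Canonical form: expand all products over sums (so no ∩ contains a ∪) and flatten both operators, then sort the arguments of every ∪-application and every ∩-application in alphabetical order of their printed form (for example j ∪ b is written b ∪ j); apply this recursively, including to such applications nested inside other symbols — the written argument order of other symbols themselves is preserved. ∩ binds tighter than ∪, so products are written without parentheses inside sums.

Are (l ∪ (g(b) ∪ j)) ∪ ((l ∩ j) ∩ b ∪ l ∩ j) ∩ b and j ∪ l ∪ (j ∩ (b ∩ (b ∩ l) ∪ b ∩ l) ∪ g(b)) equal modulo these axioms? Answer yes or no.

Answer: yes — both canonical forms are b ∩ b ∩ j ∩ l ∪ b ∩ j ∩ l ∪ g(b) ∪ j ∪ l

Derivation:
Left:  (l ∪ (g(b) ∪ j)) ∪ ((l ∩ j) ∩ b ∪ l ∩ j) ∩ b
  Distribute:  l ∪ g(b) ∪ j ∪ b ∩ b ∩ j ∩ l ∪ b ∩ j ∩ l
  Order the arguments:  b ∩ b ∩ j ∩ l ∪ b ∩ j ∩ l ∪ g(b) ∪ j ∪ l
Right:  j ∪ l ∪ (j ∩ (b ∩ (b ∩ l) ∪ b ∩ l) ∪ g(b))
  Expand:  j ∪ l ∪ b ∩ b ∩ j ∩ l ∪ b ∩ j ∩ l ∪ g(b)
  Sort arguments:  b ∩ b ∩ j ∩ l ∪ b ∩ j ∩ l ∪ g(b) ∪ j ∪ l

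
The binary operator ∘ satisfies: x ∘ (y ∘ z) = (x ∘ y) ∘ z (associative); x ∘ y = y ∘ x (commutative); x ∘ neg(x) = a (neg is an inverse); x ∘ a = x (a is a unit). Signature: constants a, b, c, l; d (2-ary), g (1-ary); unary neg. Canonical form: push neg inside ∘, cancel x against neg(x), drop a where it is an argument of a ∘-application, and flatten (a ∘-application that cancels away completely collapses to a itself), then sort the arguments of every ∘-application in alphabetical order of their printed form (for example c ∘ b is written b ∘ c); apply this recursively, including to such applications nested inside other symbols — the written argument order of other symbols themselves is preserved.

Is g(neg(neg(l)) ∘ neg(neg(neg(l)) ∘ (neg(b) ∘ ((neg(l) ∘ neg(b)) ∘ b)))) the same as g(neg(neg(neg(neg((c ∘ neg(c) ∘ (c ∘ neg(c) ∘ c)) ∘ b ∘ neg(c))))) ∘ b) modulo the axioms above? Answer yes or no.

Answer: no — g(b ∘ l) vs g(b ∘ b)

Derivation:
Left:  g(neg(neg(l)) ∘ neg(neg(neg(l)) ∘ (neg(b) ∘ ((neg(l) ∘ neg(b)) ∘ b))))
  Focus inside:  neg(neg(l)) ∘ neg(neg(neg(l)) ∘ (neg(b) ∘ ((neg(l) ∘ neg(b)) ∘ b)))
  Push neg inside:  distribute neg over ∘ and collapse double neg
  Combine occurrences:  l ∘ b
  Sort:  b ∘ l
  Reassemble:  g(b ∘ l)
Right:  g(neg(neg(neg(neg((c ∘ neg(c) ∘ (c ∘ neg(c) ∘ c)) ∘ b ∘ neg(c))))) ∘ b)
  Work inside:  neg(neg(neg(neg((c ∘ neg(c) ∘ (c ∘ neg(c) ∘ c)) ∘ b ∘ neg(c))))) ∘ b
  Push neg inside:  distribute neg over ∘ and collapse double neg
  Cancel inverse pairs:  c cancels
  Combine occurrences:  b ∘ b
  Put back:  g(b ∘ b)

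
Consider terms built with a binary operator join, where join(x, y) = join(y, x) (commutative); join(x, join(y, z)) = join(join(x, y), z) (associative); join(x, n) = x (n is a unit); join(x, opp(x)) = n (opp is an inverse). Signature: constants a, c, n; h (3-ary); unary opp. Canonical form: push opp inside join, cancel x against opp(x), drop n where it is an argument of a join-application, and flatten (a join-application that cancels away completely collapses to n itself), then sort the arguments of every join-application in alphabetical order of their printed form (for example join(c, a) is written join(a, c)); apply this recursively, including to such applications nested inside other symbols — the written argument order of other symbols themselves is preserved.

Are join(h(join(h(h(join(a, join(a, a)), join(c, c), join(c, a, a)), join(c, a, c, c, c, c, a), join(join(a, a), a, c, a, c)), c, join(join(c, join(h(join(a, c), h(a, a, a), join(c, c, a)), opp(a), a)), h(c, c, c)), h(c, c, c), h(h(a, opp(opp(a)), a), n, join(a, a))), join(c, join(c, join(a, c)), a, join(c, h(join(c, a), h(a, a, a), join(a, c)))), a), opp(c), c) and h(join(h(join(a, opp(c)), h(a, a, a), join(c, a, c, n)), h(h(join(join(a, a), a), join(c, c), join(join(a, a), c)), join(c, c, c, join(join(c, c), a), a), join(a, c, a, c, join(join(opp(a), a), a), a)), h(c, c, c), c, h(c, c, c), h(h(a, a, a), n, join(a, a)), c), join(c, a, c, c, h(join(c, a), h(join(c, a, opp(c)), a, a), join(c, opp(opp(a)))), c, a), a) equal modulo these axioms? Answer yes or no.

Answer: no — h(join(c, c, h(c, c, c), h(c, c, c), h(h(a, a, a), n, join(a, a)), h(h(join(a, a, a), join(c, c), join(a, a, c)), join(a, a, c, c, c, c, c), join(a, a, a, a, c, c)), h(join(a, c), h(a, a, a), join(a, c, c))), join(a, a, c, c, c, c, h(join(a, c), h(a, a, a), join(a, c))), a) vs h(join(c, c, h(c, c, c), h(c, c, c), h(h(a, a, a), n, join(a, a)), h(h(join(a, a, a), join(c, c), join(a, a, c)), join(a, a, c, c, c, c, c), join(a, a, a, a, c, c)), h(join(a, opp(c)), h(a, a, a), join(a, c, c))), join(a, a, c, c, c, c, h(join(a, c), h(a, a, a), join(a, c))), a)

Derivation:
Left:  join(h(join(h(h(join(a, join(a, a)), join(c, c), join(c, a, a)), join(c, a, c, c, c, c, a), join(join(a, a), a, c, a, c)), c, join(join(c, join(h(join(a, c), h(a, a, a), join(c, c, a)), opp(a), a)), h(c, c, c)), h(c, c, c), h(h(a, opp(opp(a)), a), n, join(a, a))), join(c, join(c, join(a, c)), a, join(c, h(join(c, a), h(a, a, a), join(a, c)))), a), opp(c), c)
  Push opp inside:  distribute opp over join and collapse double opp
  Cancel:  c cancels
  Combine occurrences:  h(join(c, c, h(c, c, c), h(c, c, c), h(h(a, a, a), n, join(a, a)), h(h(join(a, a, a), join(c, c), join(a, a, c)), join(a, a, c, c, c, c, c), join(a, a, a, a, c, c)), h(join(a, c), h(a, a, a), join(a, c, c))), join(a, a, c, c, c, c, h(join(a, c), h(a, a, a), join(a, c))), a)
Right:  h(join(h(join(a, opp(c)), h(a, a, a), join(c, a, c, n)), h(h(join(join(a, a), a), join(c, c), join(join(a, a), c)), join(c, c, c, join(join(c, c), a), a), join(a, c, a, c, join(join(opp(a), a), a), a)), h(c, c, c), c, h(c, c, c), h(h(a, a, a), n, join(a, a)), c), join(c, a, c, c, h(join(c, a), h(join(c, a, opp(c)), a, a), join(c, opp(opp(a)))), c, a), a)
  Focus inside:  join(h(join(a, opp(c)), h(a, a, a), join(c, a, c, n)), h(h(join(join(a, a), a), join(c, c), join(join(a, a), c)), join(c, c, c, join(join(c, c), a), a), join(a, c, a, c, join(join(opp(a), a), a), a)), h(c, c, c), c, h(c, c, c), h(h(a, a, a), n, join(a, a)), c)
  Collect:  join(h(join(a, opp(c)), h(a, a, a), join(a, c, c)), h(h(join(a, a, a), join(c, c), join(a, a, c)), join(a, a, c, c, c, c, c), join(a, a, a, a, c, c)), h(c, c, c), h(c, c, c), c, c, h(h(a, a, a), n, join(a, a)))
  Sort:  join(c, c, h(c, c, c), h(c, c, c), h(h(a, a, a), n, join(a, a)), h(h(join(a, a, a), join(c, c), join(a, a, c)), join(a, a, c, c, c, c, c), join(a, a, a, a, c, c)), h(join(a, opp(c)), h(a, a, a), join(a, c, c)))
  Rebuild:  h(join(c, c, h(c, c, c), h(c, c, c), h(h(a, a, a), n, join(a, a)), h(h(join(a, a, a), join(c, c), join(a, a, c)), join(a, a, c, c, c, c, c), join(a, a, a, a, c, c)), h(join(a, opp(c)), h(a, a, a), join(a, c, c))), join(a, a, c, c, c, c, h(join(a, c), h(a, a, a), join(a, c))), a)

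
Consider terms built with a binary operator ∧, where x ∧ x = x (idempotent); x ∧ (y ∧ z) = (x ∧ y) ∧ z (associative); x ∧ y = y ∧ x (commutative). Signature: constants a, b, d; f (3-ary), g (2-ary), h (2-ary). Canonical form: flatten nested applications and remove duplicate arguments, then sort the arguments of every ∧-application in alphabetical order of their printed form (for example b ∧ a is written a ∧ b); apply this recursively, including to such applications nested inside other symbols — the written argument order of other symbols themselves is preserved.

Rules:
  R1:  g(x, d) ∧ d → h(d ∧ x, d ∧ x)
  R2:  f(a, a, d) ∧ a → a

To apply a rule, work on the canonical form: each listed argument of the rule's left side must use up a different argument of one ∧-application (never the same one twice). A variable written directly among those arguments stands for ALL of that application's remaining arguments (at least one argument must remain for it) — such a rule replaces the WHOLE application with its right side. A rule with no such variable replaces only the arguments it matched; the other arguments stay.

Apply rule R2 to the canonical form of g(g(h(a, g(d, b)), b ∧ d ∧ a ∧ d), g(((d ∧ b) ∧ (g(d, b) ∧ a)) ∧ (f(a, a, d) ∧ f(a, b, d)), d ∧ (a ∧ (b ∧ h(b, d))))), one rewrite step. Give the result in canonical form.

Canonical form:  g(g(h(a, g(d, b)), a ∧ b ∧ d), g(a ∧ b ∧ d ∧ f(a, a, d) ∧ f(a, b, d) ∧ g(d, b), a ∧ b ∧ d ∧ h(b, d)))
Match R2:  consume a, f(a, a, d)
Result:  g(g(h(a, g(d, b)), a ∧ b ∧ d), g(a ∧ b ∧ d ∧ f(a, b, d) ∧ g(d, b), a ∧ b ∧ d ∧ h(b, d)))

Answer: g(g(h(a, g(d, b)), a ∧ b ∧ d), g(a ∧ b ∧ d ∧ f(a, b, d) ∧ g(d, b), a ∧ b ∧ d ∧ h(b, d)))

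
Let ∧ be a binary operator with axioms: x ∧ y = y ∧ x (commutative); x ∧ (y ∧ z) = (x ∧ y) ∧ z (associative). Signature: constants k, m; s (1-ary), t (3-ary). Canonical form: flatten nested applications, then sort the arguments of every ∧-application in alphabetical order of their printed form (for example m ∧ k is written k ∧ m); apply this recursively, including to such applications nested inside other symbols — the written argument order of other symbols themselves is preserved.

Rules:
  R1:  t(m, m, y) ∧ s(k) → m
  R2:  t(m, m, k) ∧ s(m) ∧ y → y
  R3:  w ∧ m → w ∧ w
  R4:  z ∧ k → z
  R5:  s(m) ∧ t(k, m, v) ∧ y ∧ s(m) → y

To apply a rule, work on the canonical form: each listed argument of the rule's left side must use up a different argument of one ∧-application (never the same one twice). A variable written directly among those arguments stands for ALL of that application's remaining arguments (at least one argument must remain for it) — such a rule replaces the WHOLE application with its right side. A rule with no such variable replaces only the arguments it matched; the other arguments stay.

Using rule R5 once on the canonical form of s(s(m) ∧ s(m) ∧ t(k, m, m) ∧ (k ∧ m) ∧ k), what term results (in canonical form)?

Answer: s(k ∧ k ∧ m)

Derivation:
Canonical form:  s(k ∧ k ∧ m ∧ s(m) ∧ s(m) ∧ t(k, m, m))
R5 matches:  uses s(m), s(m), t(k, m, m);  v := m, y := k ∧ k ∧ m
Every leftover argument binds to the variable; the entire application is replaced.
Giving:  s(k ∧ k ∧ m)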